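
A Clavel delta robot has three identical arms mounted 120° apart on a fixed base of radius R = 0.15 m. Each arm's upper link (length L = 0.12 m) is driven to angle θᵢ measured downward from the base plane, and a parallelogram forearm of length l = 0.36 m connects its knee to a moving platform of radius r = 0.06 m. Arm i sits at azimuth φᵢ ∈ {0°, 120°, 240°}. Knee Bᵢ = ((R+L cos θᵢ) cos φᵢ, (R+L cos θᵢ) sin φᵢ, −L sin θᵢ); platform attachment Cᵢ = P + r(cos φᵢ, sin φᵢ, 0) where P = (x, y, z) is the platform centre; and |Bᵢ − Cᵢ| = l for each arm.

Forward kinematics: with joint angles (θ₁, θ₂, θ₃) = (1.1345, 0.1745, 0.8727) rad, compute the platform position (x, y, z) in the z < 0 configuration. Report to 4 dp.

arm 1 at φ=0.0°: (R−r)+L cos θ1 = 0.1407;  O1 = (0.1407, 0.0000, -0.1088)
φ2=120.0°: virtual centre (-0.1041, 0.1803, -0.0208), radius l
arm 3 at φ=240.0°: (R−r)+L cos θ3 = 0.1671;  O3 = (-0.0836, -0.1447, -0.0919)
subtract pairs → two planes through P
linear system: -0.4896x+0.3606y = 0.0121−0.1758z; -0.4486x+-0.2895y = 0.0048−0.0337z
Cramer: x(z) = -0.0172+0.2077z;  y(z) = 0.0103-0.2056z
quadratic in z: (1.0854)z²+(0.1477)z+(-0.0927)=0, √Δ=0.6514 → z ∈ {-0.3681, 0.2321}; z = -0.3681 (taking z<0)
x = -0.0937, y = 0.0860

(-0.0937, 0.0860, -0.3681)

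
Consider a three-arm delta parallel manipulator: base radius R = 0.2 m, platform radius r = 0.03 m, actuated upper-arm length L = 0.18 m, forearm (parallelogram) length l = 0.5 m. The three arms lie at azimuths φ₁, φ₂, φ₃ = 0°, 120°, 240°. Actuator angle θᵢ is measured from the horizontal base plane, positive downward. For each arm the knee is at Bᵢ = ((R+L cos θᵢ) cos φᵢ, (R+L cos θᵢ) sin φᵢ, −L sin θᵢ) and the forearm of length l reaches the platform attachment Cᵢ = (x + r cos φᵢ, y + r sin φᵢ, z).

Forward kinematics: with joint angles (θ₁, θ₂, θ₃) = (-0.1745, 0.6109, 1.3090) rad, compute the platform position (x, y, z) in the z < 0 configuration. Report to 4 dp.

arm 1 at φ=0.0°: (R−r)+L cos θ1 = 0.3473;  centre 1 = (0.3473, 0.0000, 0.0313)
arm 2 at φ=120.0°: (R−r)+L cos θ2 = 0.3174;  centre 2 = (-0.1587, 0.2749, -0.1032)
centre 3 = (0.2166·cos240.0°, 0.2166·sin240.0°, -0.1739) = (-0.1083, -0.1876, -0.1739)
eliminate P² terms by subtracting sphere 1 from 2 and 3
plane₁₂: -1.0120x+0.5498y+-0.2690z = -0.0101
det = 0.8806;  x = 0.0321+-0.3707z,  y = 0.0406+-0.1931z
into |P−centre ₁|² = l²: 1.1747z² + 0.1555z + -0.1480 = 0;  Δ = 0.7198;  z = -0.4273 or 0.2949 → z<0 root = -0.4273
x = 0.1905, y = 0.1231

(0.1905, 0.1231, -0.4273)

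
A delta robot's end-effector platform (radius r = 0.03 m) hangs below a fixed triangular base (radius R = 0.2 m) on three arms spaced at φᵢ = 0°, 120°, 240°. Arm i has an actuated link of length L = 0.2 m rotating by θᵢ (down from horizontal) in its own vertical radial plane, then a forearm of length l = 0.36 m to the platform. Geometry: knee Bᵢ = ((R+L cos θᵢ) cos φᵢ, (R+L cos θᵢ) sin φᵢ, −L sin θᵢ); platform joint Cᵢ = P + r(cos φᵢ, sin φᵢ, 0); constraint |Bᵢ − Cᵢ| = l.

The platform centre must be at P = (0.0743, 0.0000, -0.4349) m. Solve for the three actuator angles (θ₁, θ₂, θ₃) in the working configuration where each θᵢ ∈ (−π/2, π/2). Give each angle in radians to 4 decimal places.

θ₁ = 0.8730, θ₂ = 1.3090, θ₃ = 1.3090

φ1=0.0° → target in arm frame (0.0743, 0.0000)
  A=0.0957, B=-0.4349, C=(l²−L²−A²−y'²−z²)/(2L)=-0.2717
  √(A²+B²)=0.4453;  θ1 = -1.3542+2.2272 ≈ 0.8730
rotate P by −φ2: (-0.0371, -0.0643, -0.4349)
  A cos θ + B sin θ = C:  0.2072·cos θ + -0.4349·sin θ = -0.3665
  γ=atan2(-0.4349,0.2072)=-1.1263;  ψ=arccos(-0.7608)=2.4353;  θ2=γ+ψ≈1.3090
rotate P by −φ3: (-0.0372, 0.0643, -0.4349)
  e−x'=0.2072;  (l²−L²−(e−x')²−y'²−z²)/2L = -0.3665
  θ3 = atan2(B,A) + arccos(C/0.4817) = 1.3090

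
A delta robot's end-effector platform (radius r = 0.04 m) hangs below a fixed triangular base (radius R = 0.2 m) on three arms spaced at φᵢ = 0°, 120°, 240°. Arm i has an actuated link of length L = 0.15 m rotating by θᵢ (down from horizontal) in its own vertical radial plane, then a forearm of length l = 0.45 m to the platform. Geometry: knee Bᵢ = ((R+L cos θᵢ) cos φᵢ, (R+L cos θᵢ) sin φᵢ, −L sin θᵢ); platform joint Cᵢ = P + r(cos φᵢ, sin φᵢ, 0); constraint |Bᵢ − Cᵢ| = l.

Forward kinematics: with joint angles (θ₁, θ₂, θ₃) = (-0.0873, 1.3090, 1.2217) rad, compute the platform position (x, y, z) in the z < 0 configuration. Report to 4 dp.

(0.2011, -0.0139, -0.4235)

O1 = (0.3094·cos0.0°, 0.3094·sin0.0°, 0.0131) = (0.3094, 0.0000, 0.0131)
O2 = (0.1988·cos120.0°, 0.1988·sin120.0°, -0.1449) = (-0.0994, 0.1722, -0.1449)
O3 = (0.2113·cos240.0°, 0.2113·sin240.0°, -0.1410) = (-0.1057, -0.1830, -0.1410)
eliminate P² terms by subtracting sphere 1 from 2 and 3
plane₁₂: -0.8177x+0.3444y+-0.3159z = -0.0354
det = 0.5852;  x = 0.0406+-0.3789z,  y = -0.0063+0.0177z
sphere 1 gives Az²+Bz+C=0 with A=1.1439, B=0.1773, C=-0.1300;  B²−4AC=0.6264;  roots -0.4235, 0.2684;  negative root z = -0.4235
x = 0.2011, y = -0.0139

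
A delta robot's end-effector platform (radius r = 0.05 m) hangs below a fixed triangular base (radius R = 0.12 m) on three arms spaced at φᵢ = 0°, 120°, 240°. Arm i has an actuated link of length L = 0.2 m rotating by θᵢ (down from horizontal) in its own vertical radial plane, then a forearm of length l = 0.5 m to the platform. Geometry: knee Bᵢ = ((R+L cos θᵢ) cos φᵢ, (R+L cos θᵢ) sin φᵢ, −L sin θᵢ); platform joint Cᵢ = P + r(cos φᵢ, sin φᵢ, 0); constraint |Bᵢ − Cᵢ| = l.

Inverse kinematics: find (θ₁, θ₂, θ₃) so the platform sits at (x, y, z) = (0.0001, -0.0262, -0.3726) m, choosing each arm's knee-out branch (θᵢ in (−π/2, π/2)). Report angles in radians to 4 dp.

θ₁ = -0.2619, θ₂ = -0.1744, θ₃ = -0.3489

arm 1 (φ=0.0°): x'=0.0001, y'=-0.0262
  e−x'=0.0699;  (l²−L²−(e−x')²−y'²−z²)/2L = 0.1640
  θ1 = atan2(B,A) + arccos(C/0.3791) = -0.2619
rotate P by −φ2: (-0.0227, 0.0130, -0.3726)
  A cos θ + B sin θ = C:  0.0927·cos θ + -0.3726·sin θ = 0.1560
  γ=atan2(-0.3726,0.0927)=-1.3269;  ψ=arccos(0.4063)=1.1524;  θ2=γ+ψ≈-0.1744
arm 3 (φ=240.0°): x'=0.0226, y'=0.0132
  e−x'=0.0474;  (l²−L²−(e−x')²−y'²−z²)/2L = 0.1719
  √(A²+B²)=0.3756;  θ3 = -1.4444+1.0955 ≈ -0.3489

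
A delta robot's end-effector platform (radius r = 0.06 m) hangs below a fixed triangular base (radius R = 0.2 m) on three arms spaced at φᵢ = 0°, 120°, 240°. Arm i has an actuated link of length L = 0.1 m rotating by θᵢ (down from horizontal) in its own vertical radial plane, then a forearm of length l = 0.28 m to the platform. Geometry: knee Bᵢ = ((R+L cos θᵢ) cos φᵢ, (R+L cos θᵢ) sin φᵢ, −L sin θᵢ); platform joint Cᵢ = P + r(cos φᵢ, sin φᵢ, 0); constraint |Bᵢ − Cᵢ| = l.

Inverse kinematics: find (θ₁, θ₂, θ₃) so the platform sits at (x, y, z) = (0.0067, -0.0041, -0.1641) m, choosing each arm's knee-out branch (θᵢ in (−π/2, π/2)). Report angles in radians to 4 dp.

θ₁ = 0.0876, θ₂ = 0.2620, θ₃ = 0.1737

φ1=0.0° → target in arm frame (0.0067, -0.0041)
  e−x'=0.1333;  (l²−L²−(e−x')²−y'²−z²)/2L = 0.1184
  √(A²+B²)=0.2114;  θ1 = -0.8886+0.9762 ≈ 0.0876
φ2=120.0° → target in arm frame (-0.0069, -0.0038)
  A=0.1469, B=-0.1641, C=(l²−L²−A²−y'²−z²)/(2L)=0.0994
  √(A²+B²)=0.2202;  θ2 = -0.8406+1.1026 ≈ 0.2620
φ3=240.0° → target in arm frame (0.0002, 0.0079)
  e−x'=0.1398;  (l²−L²−(e−x')²−y'²−z²)/2L = 0.1093
  √(A²+B²)=0.2156;  θ3 = -0.8652+1.0389 ≈ 0.1737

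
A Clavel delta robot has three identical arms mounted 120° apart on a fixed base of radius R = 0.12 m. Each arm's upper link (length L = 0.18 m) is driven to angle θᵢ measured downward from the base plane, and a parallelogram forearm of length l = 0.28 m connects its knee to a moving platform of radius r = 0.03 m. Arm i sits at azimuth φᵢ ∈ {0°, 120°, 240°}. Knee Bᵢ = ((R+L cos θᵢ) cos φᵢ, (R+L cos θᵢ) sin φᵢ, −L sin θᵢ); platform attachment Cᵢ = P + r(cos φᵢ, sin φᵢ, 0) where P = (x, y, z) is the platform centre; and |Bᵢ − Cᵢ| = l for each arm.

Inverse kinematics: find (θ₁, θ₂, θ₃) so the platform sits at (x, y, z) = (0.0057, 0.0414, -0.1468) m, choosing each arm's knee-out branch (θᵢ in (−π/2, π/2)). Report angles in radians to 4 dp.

arm 1 (φ=0.0°): x'=0.0057, y'=0.0414
  e−x'=0.0843;  (l²−L²−(e−x')²−y'²−z²)/2L = 0.0434
  √(A²+B²)=0.1693;  θ1 = -1.0495+1.3114 ≈ 0.2619
φ2=120.0° → target in arm frame (0.0330, -0.0256)
  A cos θ + B sin θ = C:  0.0570·cos θ + -0.1468·sin θ = 0.0571
  θ2 = atan2(B,A) + arccos(C/0.1575) = -0.0005
arm 3 (φ=240.0°): x'=-0.0387, y'=-0.0158
  A=0.1287, B=-0.1468, C=(l²−L²−A²−y'²−z²)/(2L)=0.0212
  √(A²+B²)=0.1952;  θ3 = -0.8510+1.4619 ≈ 0.6109

θ₁ = 0.2619, θ₂ = -0.0005, θ₃ = 0.6109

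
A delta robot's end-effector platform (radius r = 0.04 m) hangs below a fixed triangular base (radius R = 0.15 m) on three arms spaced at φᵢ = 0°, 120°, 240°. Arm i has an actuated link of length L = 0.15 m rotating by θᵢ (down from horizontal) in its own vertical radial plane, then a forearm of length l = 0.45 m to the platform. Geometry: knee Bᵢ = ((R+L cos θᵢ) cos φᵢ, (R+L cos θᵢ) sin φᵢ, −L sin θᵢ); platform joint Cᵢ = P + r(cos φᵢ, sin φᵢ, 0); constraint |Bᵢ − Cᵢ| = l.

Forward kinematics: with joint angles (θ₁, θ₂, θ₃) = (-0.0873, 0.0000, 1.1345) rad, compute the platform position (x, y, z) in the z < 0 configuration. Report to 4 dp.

arm 1 at φ=0.0°: ρ1 = 0.2594;  S1 = (0.2594, 0.0000, 0.0131)
arm 2 at φ=120.0°: ρ2 = 0.2600;  S2 = (-0.1300, 0.2252, 0.0000)
S3 = (0.1734·cos240.0°, 0.1734·sin240.0°, -0.1359) = (-0.0867, -0.1502, -0.1359)
|S₂|²−|S₁|² = 0.0001;  |S₃|²−|S₁|² = -0.0189
linear system: -0.7789x+0.4503y = 0.0001−-0.0262z; -0.6922x+-0.3003y = -0.0189−-0.2981z
det = 0.5456;  x = 0.0156+-0.2604z,  y = 0.0272+-0.3923z
into |P−S₁|² = l²: 1.2217z² + 0.0795z + -0.1421 = 0;  Δ = 0.7008;  z = -0.3752 or 0.3101 → z<0 root = -0.3752
x = 0.1132, y = 0.1743

(0.1132, 0.1743, -0.3752)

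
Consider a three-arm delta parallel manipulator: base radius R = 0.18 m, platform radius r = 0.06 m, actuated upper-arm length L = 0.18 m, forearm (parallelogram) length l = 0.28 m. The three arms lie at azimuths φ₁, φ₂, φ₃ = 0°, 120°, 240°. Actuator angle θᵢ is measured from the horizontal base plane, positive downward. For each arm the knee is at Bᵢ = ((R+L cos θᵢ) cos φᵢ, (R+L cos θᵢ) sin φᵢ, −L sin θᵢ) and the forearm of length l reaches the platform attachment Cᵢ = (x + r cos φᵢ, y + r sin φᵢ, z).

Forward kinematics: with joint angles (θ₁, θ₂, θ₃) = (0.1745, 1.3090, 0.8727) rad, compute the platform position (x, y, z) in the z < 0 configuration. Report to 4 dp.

(0.1040, -0.0574, -0.2255)

φ1=0.0°: virtual centre (0.2973, 0.0000, -0.0313), radius l
arm 2 at φ=120.0°: (R−r)+L cos θ2 = 0.1666;  S2 = (-0.0833, 0.1443, -0.1739)
S3 = (0.2357·cos240.0°, 0.2357·sin240.0°, -0.1379) = (-0.1178, -0.2041, -0.1379)
|S₂|²−|S₁|² = -0.0314;  |S₃|²−|S₁|² = -0.0148
linear system: -0.7611x+0.2885y = -0.0314−-0.2852z; -0.8302x+-0.4082y = -0.0148−-0.2133z
Cramer: x(z) = 0.0310-0.3234z;  y(z) = -0.0269+0.1353z
into |P−S₁|² = l²: 1.1229z² + 0.2275z + -0.0058 = 0;  Δ = 0.0778;  z = -0.2255 or 0.0229 → z<0 root = -0.2255
x = 0.1040, y = -0.0574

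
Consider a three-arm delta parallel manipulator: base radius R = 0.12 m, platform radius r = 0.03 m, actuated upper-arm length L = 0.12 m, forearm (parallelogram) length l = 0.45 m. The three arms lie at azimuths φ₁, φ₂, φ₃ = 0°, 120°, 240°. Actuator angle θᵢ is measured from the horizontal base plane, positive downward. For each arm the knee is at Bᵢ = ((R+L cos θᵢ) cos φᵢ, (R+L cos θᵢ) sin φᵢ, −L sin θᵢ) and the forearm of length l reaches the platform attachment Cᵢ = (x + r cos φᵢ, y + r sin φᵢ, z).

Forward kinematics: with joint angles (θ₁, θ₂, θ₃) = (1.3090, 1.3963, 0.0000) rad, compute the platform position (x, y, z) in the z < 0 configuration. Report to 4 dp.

arm 1 at φ=0.0°: ρ1 = 0.1211;  O1 = (0.1211, 0.0000, -0.1159)
O2 = (0.1108·cos120.0°, 0.1108·sin120.0°, -0.1182) = (-0.0554, 0.0960, -0.1182)
arm 3 at φ=240.0°: ρ3 = 0.2100;  O3 = (-0.1050, -0.1819, 0.0000)
subtract pairs → two planes through P
linear system: -0.3529x+0.1920y = -0.0018−-0.0045z; -0.4521x+-0.3637y = 0.0160−0.2318z
det = 0.2152;  x = -0.0112+0.1992z,  y = -0.0301+0.3898z
into |P−O₁|² = l²: 1.1916z² + 0.1557z + -0.1707 = 0;  Δ = 0.8377;  z = -0.4494 or 0.3187 → z<0 root = -0.4494
x = -0.1007, y = -0.2053

(-0.1007, -0.2053, -0.4494)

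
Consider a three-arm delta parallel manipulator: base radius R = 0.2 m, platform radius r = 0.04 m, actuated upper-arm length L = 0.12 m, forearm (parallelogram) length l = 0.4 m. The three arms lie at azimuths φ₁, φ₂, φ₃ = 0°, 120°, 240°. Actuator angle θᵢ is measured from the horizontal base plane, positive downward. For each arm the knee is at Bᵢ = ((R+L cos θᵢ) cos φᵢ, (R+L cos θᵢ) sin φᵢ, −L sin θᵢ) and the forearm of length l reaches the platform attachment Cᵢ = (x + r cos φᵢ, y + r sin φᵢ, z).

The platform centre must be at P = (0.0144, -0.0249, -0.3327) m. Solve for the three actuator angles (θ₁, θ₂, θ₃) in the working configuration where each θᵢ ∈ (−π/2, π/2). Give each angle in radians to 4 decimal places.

arm 1 (φ=0.0°): x'=0.0144, y'=-0.0249
  A=0.1456, B=-0.3327, C=(l²−L²−A²−y'²−z²)/(2L)=0.0545
  γ=atan2(-0.3327,0.1456)=-1.1583;  ψ=arccos(0.1502)=1.4200;  θ1=γ+ψ≈0.2618
rotate P by −φ2: (-0.0288, 0.0000, -0.3327)
  e−x'=0.1888;  (l²−L²−(e−x')²−y'²−z²)/2L = -0.0030
  θ2 = atan2(B,A) + arccos(C/0.3825) = 0.5239
rotate P by −φ3: (0.0144, 0.0249, -0.3327)
  e−x'=0.1456;  (l²−L²−(e−x')²−y'²−z²)/2L = 0.0545
  γ=atan2(-0.3327,0.1456)=-1.1582;  ψ=arccos(0.1501)=1.4202;  θ3=γ+ψ≈0.2620

θ₁ = 0.2618, θ₂ = 0.5239, θ₃ = 0.2620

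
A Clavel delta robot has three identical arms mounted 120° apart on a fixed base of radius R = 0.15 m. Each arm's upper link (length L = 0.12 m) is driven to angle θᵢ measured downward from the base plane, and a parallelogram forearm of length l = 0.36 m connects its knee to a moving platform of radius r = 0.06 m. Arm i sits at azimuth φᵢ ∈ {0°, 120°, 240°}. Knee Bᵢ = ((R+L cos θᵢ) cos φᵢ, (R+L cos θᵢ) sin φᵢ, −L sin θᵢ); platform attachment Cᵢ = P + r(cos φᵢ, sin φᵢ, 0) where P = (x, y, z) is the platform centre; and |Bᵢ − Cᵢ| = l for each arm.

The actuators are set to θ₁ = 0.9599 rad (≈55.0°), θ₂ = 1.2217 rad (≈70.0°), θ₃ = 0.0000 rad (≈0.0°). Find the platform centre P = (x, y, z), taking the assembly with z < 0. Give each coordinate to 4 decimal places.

(-0.0436, -0.1532, -0.3536)

arm 1 at φ=0.0°: e+L cos θ1 = 0.1588;  centre 1 = (0.1588, 0.0000, -0.0983)
arm 2 at φ=120.0°: e+L cos θ2 = 0.1310;  centre 2 = (-0.0655, 0.1135, -0.1128)
centre 3 = (0.2100·cos240.0°, 0.2100·sin240.0°, 0.0000) = (-0.1050, -0.1819, 0.0000)
|centre ₂|²−|centre ₁|² = -0.0050;  |centre ₃|²−|centre ₁|² = 0.0092
[-0.4487 0.2270 -0.0289]·P = -0.0050;  [-0.5277 -0.3637 0.1966]·P = 0.0092
det = 0.2830;  x = -0.0010+0.1205z,  y = -0.0239+0.3657z
sphere 1 gives Az²+Bz+C=0 with A=1.1482, B=0.1406, C=-0.0938;  B²−4AC=0.4507;  roots -0.3536, 0.2311;  negative root z = -0.3536
x = -0.0436, y = -0.1532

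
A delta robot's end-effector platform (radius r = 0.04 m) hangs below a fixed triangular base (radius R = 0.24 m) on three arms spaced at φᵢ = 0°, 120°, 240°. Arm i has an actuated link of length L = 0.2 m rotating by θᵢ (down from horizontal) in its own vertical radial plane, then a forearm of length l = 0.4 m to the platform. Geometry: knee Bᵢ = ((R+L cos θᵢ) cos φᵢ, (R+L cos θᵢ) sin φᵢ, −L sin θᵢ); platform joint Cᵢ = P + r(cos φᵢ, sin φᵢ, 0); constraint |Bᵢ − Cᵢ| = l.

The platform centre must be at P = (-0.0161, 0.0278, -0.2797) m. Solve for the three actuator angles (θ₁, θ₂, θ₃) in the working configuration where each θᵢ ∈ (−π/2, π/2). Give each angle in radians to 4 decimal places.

θ₁ = 0.6982, θ₂ = 0.4363, θ₃ = 0.6978

arm 1 (φ=0.0°): x'=-0.0161, y'=0.0278
  e−x'=0.2161;  (l²−L²−(e−x')²−y'²−z²)/2L = -0.0143
  γ=atan2(-0.2797,0.2161)=-0.9130;  ψ=arccos(-0.0403)=1.6112;  θ1=γ+ψ≈0.6982
rotate P by −φ2: (0.0321, 0.0000, -0.2797)
  e−x'=0.1679;  (l²−L²−(e−x')²−y'²−z²)/2L = 0.0340
  θ2 = atan2(B,A) + arccos(C/0.3262) = 0.4363
rotate P by −φ3: (-0.0160, -0.0278, -0.2797)
  A cos θ + B sin θ = C:  0.2160·cos θ + -0.2797·sin θ = -0.0142
  θ3 = atan2(B,A) + arccos(C/0.3534) = 0.6978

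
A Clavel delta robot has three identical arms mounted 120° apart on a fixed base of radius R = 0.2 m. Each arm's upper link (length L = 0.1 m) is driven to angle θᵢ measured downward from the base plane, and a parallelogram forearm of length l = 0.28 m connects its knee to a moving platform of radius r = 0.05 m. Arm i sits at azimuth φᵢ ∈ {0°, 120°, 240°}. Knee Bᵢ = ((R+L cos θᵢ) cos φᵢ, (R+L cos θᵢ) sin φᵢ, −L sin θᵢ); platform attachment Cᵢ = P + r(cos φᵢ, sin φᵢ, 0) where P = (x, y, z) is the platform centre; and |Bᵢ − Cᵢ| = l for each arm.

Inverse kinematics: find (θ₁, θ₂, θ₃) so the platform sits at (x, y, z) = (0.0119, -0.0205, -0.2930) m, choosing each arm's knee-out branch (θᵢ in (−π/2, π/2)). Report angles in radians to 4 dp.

θ₁ = 1.0472, θ₂ = 1.3092, θ₃ = 1.0480

φ1=0.0° → target in arm frame (0.0119, -0.0205)
  A cos θ + B sin θ = C:  0.1381·cos θ + -0.2930·sin θ = -0.1847
  √(A²+B²)=0.3239;  θ1 = -1.1303+2.1776 ≈ 1.0472
φ2=120.0° → target in arm frame (-0.0237, -0.0001)
  A cos θ + B sin θ = C:  0.1737·cos θ + -0.2930·sin θ = -0.2381
  γ=atan2(-0.2930,0.1737)=-1.0357;  ψ=arccos(-0.6990)=2.3449;  θ2=γ+ψ≈1.3092
rotate P by −φ3: (0.0118, 0.0206, -0.2930)
  A cos θ + B sin θ = C:  0.1382·cos θ + -0.2930·sin θ = -0.1848
  γ=atan2(-0.2930,0.1382)=-1.1301;  ψ=arccos(-0.5706)=2.1780;  θ3=γ+ψ≈1.0480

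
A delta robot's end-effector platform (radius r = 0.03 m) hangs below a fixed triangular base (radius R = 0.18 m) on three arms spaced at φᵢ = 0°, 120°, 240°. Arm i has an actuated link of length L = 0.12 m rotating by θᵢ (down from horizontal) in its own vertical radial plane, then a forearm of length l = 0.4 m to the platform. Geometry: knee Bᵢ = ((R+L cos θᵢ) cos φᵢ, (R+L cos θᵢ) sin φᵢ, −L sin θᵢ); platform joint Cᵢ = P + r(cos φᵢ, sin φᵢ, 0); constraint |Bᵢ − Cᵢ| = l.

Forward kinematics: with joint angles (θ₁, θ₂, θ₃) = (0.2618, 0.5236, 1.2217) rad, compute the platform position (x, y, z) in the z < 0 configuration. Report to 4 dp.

(0.0781, 0.0821, -0.3746)

O1 = (0.2659·cos0.0°, 0.2659·sin0.0°, -0.0311) = (0.2659, 0.0000, -0.0311)
φ2=120.0°: virtual centre (-0.1270, 0.2199, -0.0600), radius l
arm 3 at φ=240.0°: ρ3 = 0.1910;  O3 = (-0.0955, -0.1655, -0.1128)
|O₂|²−|O₁|² = -0.0036;  |O₃|²−|O₁|² = -0.0225
plane₁₂: -0.7857x+0.4398y+-0.0579z = -0.0036
Cramer: x(z) = 0.0192-0.1575z;  y(z) = 0.0260-0.1498z
sphere 1 gives Az²+Bz+C=0 with A=1.0472, B=0.1320, C=-0.0975;  B²−4AC=0.4257;  roots -0.3746, 0.2485;  negative root z = -0.3746
x = 0.0781, y = 0.0821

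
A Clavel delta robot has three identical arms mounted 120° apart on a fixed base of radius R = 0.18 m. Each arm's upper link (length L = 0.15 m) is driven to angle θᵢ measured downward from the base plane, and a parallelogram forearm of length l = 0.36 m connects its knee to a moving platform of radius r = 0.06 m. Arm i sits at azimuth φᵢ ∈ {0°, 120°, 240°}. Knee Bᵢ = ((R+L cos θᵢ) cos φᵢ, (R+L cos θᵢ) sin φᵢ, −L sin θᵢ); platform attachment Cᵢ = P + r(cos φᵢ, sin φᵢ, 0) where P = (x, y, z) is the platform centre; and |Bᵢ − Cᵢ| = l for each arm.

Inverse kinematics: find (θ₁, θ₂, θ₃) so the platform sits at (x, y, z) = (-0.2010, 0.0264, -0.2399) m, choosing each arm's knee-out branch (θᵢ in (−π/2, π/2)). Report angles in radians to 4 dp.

arm 1 (φ=0.0°): x'=-0.2010, y'=0.0264
  e−x'=0.3210;  (l²−L²−(e−x')²−y'²−z²)/2L = -0.1806
  √(A²+B²)=0.4007;  θ1 = -0.6418+2.0384 ≈ 1.3966
φ2=120.0° → target in arm frame (0.1234, 0.1609)
  A=-0.0034, B=-0.2399, C=(l²−L²−A²−y'²−z²)/(2L)=0.0789
  √(A²+B²)=0.2399;  θ2 = -1.5848+1.2359 ≈ -0.3489
arm 3 (φ=240.0°): x'=0.0776, y'=-0.1873
  e−x'=0.0424;  (l²−L²−(e−x')²−y'²−z²)/2L = 0.0423
  γ=atan2(-0.2399,0.0424)=-1.3960;  ψ=arccos(0.1735)=1.3964;  θ3=γ+ψ≈0.0004

θ₁ = 1.3966, θ₂ = -0.3489, θ₃ = 0.0004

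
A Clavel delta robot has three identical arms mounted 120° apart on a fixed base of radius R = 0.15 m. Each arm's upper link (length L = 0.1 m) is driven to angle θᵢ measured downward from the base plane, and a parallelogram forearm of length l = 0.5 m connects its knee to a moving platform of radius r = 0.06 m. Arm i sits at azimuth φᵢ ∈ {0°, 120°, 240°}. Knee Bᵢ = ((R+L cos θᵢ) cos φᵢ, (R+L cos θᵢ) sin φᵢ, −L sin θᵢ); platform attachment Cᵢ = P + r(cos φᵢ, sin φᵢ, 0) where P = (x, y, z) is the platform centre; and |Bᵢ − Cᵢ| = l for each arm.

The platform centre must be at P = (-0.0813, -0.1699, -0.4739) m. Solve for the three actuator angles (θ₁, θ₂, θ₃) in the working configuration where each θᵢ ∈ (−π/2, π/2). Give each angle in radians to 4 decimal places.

θ₁ = 0.7854, θ₂ = 0.8724, θ₃ = -0.2619

rotate P by −φ1: (-0.0813, -0.1699, -0.4739)
  e−x'=0.1713;  (l²−L²−(e−x')²−y'²−z²)/2L = -0.2140
  θ1 = atan2(B,A) + arccos(C/0.5039) = 0.7854
φ2=120.0° → target in arm frame (-0.1065, 0.1554)
  A=0.1965, B=-0.4739, C=(l²−L²−A²−y'²−z²)/(2L)=-0.2366
  θ2 = atan2(B,A) + arccos(C/0.5130) = 0.8724
rotate P by −φ3: (0.1878, 0.0145, -0.4739)
  A=-0.0978, B=-0.4739, C=(l²−L²−A²−y'²−z²)/(2L)=0.0282
  γ=atan2(-0.4739,-0.0978)=-1.7743;  ψ=arccos(0.0583)=1.5124;  θ3=γ+ψ≈-0.2619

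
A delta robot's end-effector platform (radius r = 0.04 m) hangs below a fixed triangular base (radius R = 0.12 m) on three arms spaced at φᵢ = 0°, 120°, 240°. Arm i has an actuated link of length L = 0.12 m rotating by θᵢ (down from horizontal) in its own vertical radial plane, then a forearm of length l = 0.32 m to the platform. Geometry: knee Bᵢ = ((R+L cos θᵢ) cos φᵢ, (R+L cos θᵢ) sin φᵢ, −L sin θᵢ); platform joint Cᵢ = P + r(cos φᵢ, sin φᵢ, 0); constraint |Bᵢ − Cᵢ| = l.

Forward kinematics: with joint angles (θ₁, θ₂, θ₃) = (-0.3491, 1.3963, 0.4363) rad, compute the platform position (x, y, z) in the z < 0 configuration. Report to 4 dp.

φ1=0.0°: virtual centre (0.1928, 0.0000, 0.0410), radius l
arm 2 at φ=120.0°: e+L cos θ2 = 0.1008;  centre 2 = (-0.0504, 0.0873, -0.1182)
arm 3 at φ=240.0°: e+L cos θ3 = 0.1888;  centre 3 = (-0.0944, -0.1635, -0.0507)
|centre ₂|²−|centre ₁|² = -0.0147;  |centre ₃|²−|centre ₁|² = -0.0006
linear system: -0.4864x+0.1746y = -0.0147−-0.3184z; -0.5743x+-0.3269y = -0.0006−-0.1835z
Cramer: x(z) = 0.0190-0.5251z;  y(z) = -0.0314+0.3611z
into |P−centre ₁|² = l²: 1.4061z² + 0.0778z + -0.0695 = 0;  Δ = 0.3971;  z = -0.2517 or 0.1964 → z<0 root = -0.2517
x = 0.1512, y = -0.1223

(0.1512, -0.1223, -0.2517)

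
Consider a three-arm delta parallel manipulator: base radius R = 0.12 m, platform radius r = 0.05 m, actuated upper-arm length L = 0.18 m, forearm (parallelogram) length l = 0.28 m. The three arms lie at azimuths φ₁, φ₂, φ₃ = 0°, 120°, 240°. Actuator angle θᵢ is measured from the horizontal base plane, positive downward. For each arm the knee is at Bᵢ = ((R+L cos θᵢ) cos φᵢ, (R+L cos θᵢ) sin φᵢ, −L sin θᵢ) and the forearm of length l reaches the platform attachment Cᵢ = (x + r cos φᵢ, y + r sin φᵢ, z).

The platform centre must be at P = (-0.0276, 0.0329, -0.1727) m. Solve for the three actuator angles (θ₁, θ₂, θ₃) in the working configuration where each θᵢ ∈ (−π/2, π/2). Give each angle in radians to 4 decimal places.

θ₁ = 0.4364, θ₂ = -0.0872, θ₃ = 0.3493

rotate P by −φ1: (-0.0276, 0.0329, -0.1727)
  A=0.0976, B=-0.1727, C=(l²−L²−A²−y'²−z²)/(2L)=0.0155
  θ1 = atan2(B,A) + arccos(C/0.1984) = 0.4364
rotate P by −φ2: (0.0423, 0.0075, -0.1727)
  A cos θ + B sin θ = C:  0.0277·cos θ + -0.1727·sin θ = 0.0426
  γ=atan2(-0.1727,0.0277)=-1.4117;  ψ=arccos(0.2438)=1.3245;  θ2=γ+ψ≈-0.0872
arm 3 (φ=240.0°): x'=-0.0147, y'=-0.0404
  e−x'=0.0847;  (l²−L²−(e−x')²−y'²−z²)/2L = 0.0205
  √(A²+B²)=0.1923;  θ3 = -1.1149+1.4641 ≈ 0.3493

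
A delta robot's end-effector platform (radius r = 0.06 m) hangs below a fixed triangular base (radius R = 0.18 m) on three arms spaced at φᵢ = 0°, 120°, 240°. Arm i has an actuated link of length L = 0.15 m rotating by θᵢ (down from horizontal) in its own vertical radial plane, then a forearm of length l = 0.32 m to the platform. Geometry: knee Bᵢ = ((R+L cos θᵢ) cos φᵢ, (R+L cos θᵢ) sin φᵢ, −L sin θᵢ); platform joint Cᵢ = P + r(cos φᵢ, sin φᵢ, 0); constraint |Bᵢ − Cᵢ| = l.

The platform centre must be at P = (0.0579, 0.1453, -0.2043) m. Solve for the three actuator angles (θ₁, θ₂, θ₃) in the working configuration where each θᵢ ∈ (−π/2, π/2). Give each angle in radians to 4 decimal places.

rotate P by −φ1: (0.0579, 0.1453, -0.2043)
  A cos θ + B sin θ = C:  0.0621·cos θ + -0.2043·sin θ = 0.0440
  γ=atan2(-0.2043,0.0621)=-1.2757;  ψ=arccos(0.2060)=1.3634;  θ1=γ+ψ≈0.0877
arm 2 (φ=120.0°): x'=0.0969, y'=-0.1228
  e−x'=0.0231;  (l²−L²−(e−x')²−y'²−z²)/2L = 0.0752
  γ=atan2(-0.2043,0.0231)=-1.4581;  ψ=arccos(0.3656)=1.1965;  θ2=γ+ψ≈-0.2616
φ3=240.0° → target in arm frame (-0.1548, -0.0225)
  e−x'=0.2748;  (l²−L²−(e−x')²−y'²−z²)/2L = -0.1262
  θ3 = atan2(B,A) + arccos(C/0.3424) = 1.3088

θ₁ = 0.0877, θ₂ = -0.2616, θ₃ = 1.3088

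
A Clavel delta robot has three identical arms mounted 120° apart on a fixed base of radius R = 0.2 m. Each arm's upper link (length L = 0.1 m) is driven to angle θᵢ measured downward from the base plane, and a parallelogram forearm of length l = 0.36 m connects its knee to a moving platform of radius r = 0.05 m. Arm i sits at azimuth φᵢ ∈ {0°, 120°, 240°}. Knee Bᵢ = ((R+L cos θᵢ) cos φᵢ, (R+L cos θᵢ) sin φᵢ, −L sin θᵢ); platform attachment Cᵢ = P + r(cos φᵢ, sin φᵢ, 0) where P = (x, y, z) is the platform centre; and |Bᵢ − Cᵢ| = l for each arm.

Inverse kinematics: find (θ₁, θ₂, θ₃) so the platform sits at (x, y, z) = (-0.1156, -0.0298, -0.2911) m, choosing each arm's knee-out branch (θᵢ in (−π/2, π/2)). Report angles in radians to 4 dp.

θ₁ = 1.2222, θ₂ = 0.2621, θ₃ = -0.1746

arm 1 (φ=0.0°): x'=-0.1156, y'=-0.0298
  e−x'=0.2656;  (l²−L²−(e−x')²−y'²−z²)/2L = -0.1829
  √(A²+B²)=0.3941;  θ1 = -0.8312+2.0533 ≈ 1.2222
φ2=120.0° → target in arm frame (0.0320, 0.1150)
  A cos θ + B sin θ = C:  0.1180·cos θ + -0.2911·sin θ = 0.0385
  γ=atan2(-0.2911,0.1180)=-1.1857;  ψ=arccos(0.1227)=1.4478;  θ2=γ+ψ≈0.2621
φ3=240.0° → target in arm frame (0.0836, -0.0852)
  A cos θ + B sin θ = C:  0.0664·cos θ + -0.2911·sin θ = 0.1160
  √(A²+B²)=0.2986;  θ3 = -1.3466+1.1719 ≈ -0.1746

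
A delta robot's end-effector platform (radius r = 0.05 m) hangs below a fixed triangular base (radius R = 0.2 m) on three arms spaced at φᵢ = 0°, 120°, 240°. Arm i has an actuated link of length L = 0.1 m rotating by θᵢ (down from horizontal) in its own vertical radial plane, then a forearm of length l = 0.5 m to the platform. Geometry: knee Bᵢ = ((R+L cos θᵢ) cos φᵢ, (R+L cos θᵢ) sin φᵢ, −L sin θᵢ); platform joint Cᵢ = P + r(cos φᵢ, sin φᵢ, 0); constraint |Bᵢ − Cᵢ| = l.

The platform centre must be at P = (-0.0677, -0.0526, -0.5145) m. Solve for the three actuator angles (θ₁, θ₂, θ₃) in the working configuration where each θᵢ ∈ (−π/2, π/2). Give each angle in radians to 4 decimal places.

θ₁ = 1.1346, θ₂ = 0.8730, θ₃ = 0.4368

arm 1 (φ=0.0°): x'=-0.0677, y'=-0.0526
  A cos θ + B sin θ = C:  0.2177·cos θ + -0.5145·sin θ = -0.3744
  √(A²+B²)=0.5587;  θ1 = -1.1705+2.3051 ≈ 1.1346
arm 2 (φ=120.0°): x'=-0.0117, y'=0.0849
  e−x'=0.1617;  (l²−L²−(e−x')²−y'²−z²)/2L = -0.2904
  γ=atan2(-0.5145,0.1617)=-1.2663;  ψ=arccos(-0.5384)=2.1393;  θ2=γ+ψ≈0.8730
φ3=240.0° → target in arm frame (0.0794, -0.0323)
  A cos θ + B sin θ = C:  0.0706·cos θ + -0.5145·sin θ = -0.1537
  γ=atan2(-0.5145,0.0706)=-1.4344;  ψ=arccos(-0.2960)=1.8713;  θ3=γ+ψ≈0.4368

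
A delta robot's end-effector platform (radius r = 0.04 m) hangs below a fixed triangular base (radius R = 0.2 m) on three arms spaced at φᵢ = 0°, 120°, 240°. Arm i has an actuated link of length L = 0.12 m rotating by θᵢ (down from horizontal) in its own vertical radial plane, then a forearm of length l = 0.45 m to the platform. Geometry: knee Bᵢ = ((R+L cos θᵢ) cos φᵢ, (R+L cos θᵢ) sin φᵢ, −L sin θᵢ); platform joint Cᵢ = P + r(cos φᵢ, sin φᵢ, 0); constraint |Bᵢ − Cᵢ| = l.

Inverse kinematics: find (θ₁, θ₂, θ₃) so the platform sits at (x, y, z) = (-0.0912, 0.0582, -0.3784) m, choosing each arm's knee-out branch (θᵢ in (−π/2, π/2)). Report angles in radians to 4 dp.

θ₁ = 0.7853, θ₂ = -0.2617, θ₃ = 0.3494

rotate P by −φ1: (-0.0912, 0.0582, -0.3784)
  A cos θ + B sin θ = C:  0.2512·cos θ + -0.3784·sin θ = -0.0899
  √(A²+B²)=0.4542;  θ1 = -0.9847+1.7700 ≈ 0.7853
φ2=120.0° → target in arm frame (0.0960, 0.0499)
  A cos θ + B sin θ = C:  0.0640·cos θ + -0.3784·sin θ = 0.1597
  √(A²+B²)=0.3838;  θ2 = -1.4033+1.1416 ≈ -0.2617
rotate P by −φ3: (-0.0048, -0.1081, -0.3784)
  e−x'=0.1648;  (l²−L²−(e−x')²−y'²−z²)/2L = 0.0253
  √(A²+B²)=0.4127;  θ3 = -1.1600+1.5095 ≈ 0.3494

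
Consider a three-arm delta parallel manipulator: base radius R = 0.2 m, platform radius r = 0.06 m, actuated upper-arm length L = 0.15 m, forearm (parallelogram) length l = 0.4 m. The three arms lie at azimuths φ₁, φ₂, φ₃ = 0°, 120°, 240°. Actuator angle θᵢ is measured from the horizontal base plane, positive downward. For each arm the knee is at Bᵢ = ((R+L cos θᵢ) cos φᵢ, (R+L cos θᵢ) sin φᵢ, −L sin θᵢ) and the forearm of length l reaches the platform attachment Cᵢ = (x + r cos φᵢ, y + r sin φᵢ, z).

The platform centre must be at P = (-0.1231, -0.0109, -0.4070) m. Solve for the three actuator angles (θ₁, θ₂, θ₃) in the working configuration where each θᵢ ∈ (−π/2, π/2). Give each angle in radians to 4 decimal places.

θ₁ = 1.3088, θ₂ = 0.6108, θ₃ = 0.5238

rotate P by −φ1: (-0.1231, -0.0109, -0.4070)
  e−x'=0.2631;  (l²−L²−(e−x')²−y'²−z²)/2L = -0.3250
  γ=atan2(-0.4070,0.2631)=-0.9969;  ψ=arccos(-0.6705)=2.3057;  θ1=γ+ψ≈1.3088
arm 2 (φ=120.0°): x'=0.0521, y'=0.1121
  A=0.0879, B=-0.4070, C=(l²−L²−A²−y'²−z²)/(2L)=-0.1614
  √(A²+B²)=0.4164;  θ2 = -1.3581+1.9689 ≈ 0.6108
rotate P by −φ3: (0.0710, -0.1012, -0.4070)
  A cos θ + B sin θ = C:  0.0690·cos θ + -0.4070·sin θ = -0.1438
  θ3 = atan2(B,A) + arccos(C/0.4128) = 0.5238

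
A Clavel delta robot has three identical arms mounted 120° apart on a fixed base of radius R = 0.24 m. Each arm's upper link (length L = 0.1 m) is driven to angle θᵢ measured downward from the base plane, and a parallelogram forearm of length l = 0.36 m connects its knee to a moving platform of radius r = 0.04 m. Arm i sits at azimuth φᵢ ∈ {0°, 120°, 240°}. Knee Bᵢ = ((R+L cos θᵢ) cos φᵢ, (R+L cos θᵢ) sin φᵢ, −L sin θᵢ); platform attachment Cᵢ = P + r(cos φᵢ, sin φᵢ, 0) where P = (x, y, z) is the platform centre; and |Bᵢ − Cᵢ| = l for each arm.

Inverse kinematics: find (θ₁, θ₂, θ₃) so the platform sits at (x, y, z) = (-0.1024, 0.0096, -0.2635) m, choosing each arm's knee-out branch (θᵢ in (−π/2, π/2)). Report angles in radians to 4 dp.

θ₁ = 1.3959, θ₂ = 0.0873, θ₃ = 0.2613

φ1=0.0° → target in arm frame (-0.1024, 0.0096)
  e−x'=0.3024;  (l²−L²−(e−x')²−y'²−z²)/2L = -0.2069
  γ=atan2(-0.2635,0.3024)=-0.7168;  ψ=arccos(-0.5157)=2.1126;  θ1=γ+ψ≈1.3959
φ2=120.0° → target in arm frame (0.0595, 0.0839)
  A=0.1405, B=-0.2635, C=(l²−L²−A²−y'²−z²)/(2L)=0.1170
  √(A²+B²)=0.2986;  θ2 = -1.0810+1.1683 ≈ 0.0873
rotate P by −φ3: (0.0429, -0.0935, -0.2635)
  A=0.1571, B=-0.2635, C=(l²−L²−A²−y'²−z²)/(2L)=0.0837
  √(A²+B²)=0.3068;  θ3 = -1.0331+1.2944 ≈ 0.2613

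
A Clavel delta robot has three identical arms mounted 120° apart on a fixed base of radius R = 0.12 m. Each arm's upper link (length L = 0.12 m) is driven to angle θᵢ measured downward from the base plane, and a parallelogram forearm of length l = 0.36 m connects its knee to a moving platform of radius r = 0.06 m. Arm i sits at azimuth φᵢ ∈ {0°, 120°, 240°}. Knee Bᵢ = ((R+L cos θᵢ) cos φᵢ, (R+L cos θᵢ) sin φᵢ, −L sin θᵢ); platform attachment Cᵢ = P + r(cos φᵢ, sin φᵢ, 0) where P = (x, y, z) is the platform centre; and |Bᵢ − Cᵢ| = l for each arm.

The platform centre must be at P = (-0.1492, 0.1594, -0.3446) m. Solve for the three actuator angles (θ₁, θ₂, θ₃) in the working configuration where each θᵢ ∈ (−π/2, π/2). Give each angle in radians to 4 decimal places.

arm 1 (φ=0.0°): x'=-0.1492, y'=0.1594
  A cos θ + B sin θ = C:  0.2092·cos θ + -0.3446·sin θ = -0.3030
  √(A²+B²)=0.4031;  θ1 = -1.0252+2.4213 ≈ 1.3962
φ2=120.0° → target in arm frame (0.2126, 0.0495)
  A=-0.1526, B=-0.3446, C=(l²−L²−A²−y'²−z²)/(2L)=-0.1221
  √(A²+B²)=0.3769;  θ2 = -1.9878+1.9007 ≈ -0.0871
φ3=240.0° → target in arm frame (-0.0634, -0.2089)
  A cos θ + B sin θ = C:  0.1234·cos θ + -0.3446·sin θ = -0.2601
  γ=atan2(-0.3446,0.1234)=-1.2268;  ψ=arccos(-0.7107)=2.3612;  θ3=γ+ψ≈1.1344

θ₁ = 1.3962, θ₂ = -0.0871, θ₃ = 1.1344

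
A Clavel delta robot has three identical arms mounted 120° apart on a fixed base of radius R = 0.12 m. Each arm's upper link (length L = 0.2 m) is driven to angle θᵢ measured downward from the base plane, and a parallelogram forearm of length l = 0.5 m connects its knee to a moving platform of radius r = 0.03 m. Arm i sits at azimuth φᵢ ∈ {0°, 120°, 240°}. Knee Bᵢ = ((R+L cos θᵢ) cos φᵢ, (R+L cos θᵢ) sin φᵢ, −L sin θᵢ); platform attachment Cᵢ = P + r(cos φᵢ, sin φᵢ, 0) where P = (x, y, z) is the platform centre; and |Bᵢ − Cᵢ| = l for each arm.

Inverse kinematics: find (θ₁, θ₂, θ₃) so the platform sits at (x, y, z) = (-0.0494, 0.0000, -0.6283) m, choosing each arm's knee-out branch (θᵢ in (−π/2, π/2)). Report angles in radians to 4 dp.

θ₁ = 1.1344, θ₂ = 0.9597, θ₃ = 0.9597

rotate P by −φ1: (-0.0494, 0.0000, -0.6283)
  A=0.1394, B=-0.6283, C=(l²−L²−A²−y'²−z²)/(2L)=-0.5105
  θ1 = atan2(B,A) + arccos(C/0.6436) = 1.1344
arm 2 (φ=120.0°): x'=0.0247, y'=0.0428
  A cos θ + B sin θ = C:  0.0653·cos θ + -0.6283·sin θ = -0.4771
  γ=atan2(-0.6283,0.0653)=-1.4672;  ψ=arccos(-0.7553)=2.4270;  θ2=γ+ψ≈0.9597
rotate P by −φ3: (0.0247, -0.0428, -0.6283)
  A=0.0653, B=-0.6283, C=(l²−L²−A²−y'²−z²)/(2L)=-0.4771
  √(A²+B²)=0.6317;  θ3 = -1.4672+2.4270 ≈ 0.9597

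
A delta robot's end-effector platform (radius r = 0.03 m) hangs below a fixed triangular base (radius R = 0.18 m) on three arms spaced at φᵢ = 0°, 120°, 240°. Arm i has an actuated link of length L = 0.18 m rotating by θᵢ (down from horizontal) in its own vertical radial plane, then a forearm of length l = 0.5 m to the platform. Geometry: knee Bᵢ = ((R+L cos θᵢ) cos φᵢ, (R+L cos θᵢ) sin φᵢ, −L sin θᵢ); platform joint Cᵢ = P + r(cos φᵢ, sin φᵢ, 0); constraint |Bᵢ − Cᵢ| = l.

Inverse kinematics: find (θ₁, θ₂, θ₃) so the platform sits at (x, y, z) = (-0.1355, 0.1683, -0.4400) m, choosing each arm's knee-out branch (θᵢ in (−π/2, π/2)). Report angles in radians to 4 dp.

θ₁ = 1.0475, θ₂ = -0.2615, θ₃ = 0.8727

φ1=0.0° → target in arm frame (-0.1355, 0.1683)
  A=0.2855, B=-0.4400, C=(l²−L²−A²−y'²−z²)/(2L)=-0.2384
  θ1 = atan2(B,A) + arccos(C/0.5245) = 1.0475
rotate P by −φ2: (0.2135, 0.0332, -0.4400)
  e−x'=-0.0635;  (l²−L²−(e−x')²−y'²−z²)/2L = 0.0524
  √(A²+B²)=0.4446;  θ2 = -1.7141+1.4526 ≈ -0.2615
φ3=240.0° → target in arm frame (-0.0780, -0.2015)
  A=0.2280, B=-0.4400, C=(l²−L²−A²−y'²−z²)/(2L)=-0.1905
  √(A²+B²)=0.4956;  θ3 = -1.0927+1.9654 ≈ 0.8727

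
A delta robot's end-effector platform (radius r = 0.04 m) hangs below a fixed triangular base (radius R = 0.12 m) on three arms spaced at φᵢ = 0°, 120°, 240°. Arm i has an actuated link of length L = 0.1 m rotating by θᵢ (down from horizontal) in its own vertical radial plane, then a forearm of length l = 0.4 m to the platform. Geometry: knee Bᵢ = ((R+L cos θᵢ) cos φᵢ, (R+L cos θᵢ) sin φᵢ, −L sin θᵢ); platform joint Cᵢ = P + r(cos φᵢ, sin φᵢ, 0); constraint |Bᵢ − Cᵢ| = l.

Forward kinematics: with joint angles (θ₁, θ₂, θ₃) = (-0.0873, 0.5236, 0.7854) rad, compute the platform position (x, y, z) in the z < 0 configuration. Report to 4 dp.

(0.1097, 0.0367, -0.3834)

φ1=0.0°: virtual centre (0.1796, 0.0000, 0.0087), radius l
S2 = (0.1666·cos120.0°, 0.1666·sin120.0°, -0.0500) = (-0.0833, 0.1443, -0.0500)
S3 = (0.1507·cos240.0°, 0.1507·sin240.0°, -0.0707) = (-0.0754, -0.1305, -0.0707)
|S₂|²−|S₁|² = -0.0021;  |S₃|²−|S₁|² = -0.0046
[-0.5258 0.2886 -0.1174]·P = -0.0021;  [-0.5099 -0.2610 -0.1589]·P = -0.0046
Cramer: x(z) = 0.0066-0.2690z;  y(z) = 0.0048-0.0831z
into |P−S₁|² = l²: 1.0793z² + 0.0748z + -0.1300 = 0;  Δ = 0.5667;  z = -0.3834 or 0.3141 → z<0 root = -0.3834
x = 0.1097, y = 0.0367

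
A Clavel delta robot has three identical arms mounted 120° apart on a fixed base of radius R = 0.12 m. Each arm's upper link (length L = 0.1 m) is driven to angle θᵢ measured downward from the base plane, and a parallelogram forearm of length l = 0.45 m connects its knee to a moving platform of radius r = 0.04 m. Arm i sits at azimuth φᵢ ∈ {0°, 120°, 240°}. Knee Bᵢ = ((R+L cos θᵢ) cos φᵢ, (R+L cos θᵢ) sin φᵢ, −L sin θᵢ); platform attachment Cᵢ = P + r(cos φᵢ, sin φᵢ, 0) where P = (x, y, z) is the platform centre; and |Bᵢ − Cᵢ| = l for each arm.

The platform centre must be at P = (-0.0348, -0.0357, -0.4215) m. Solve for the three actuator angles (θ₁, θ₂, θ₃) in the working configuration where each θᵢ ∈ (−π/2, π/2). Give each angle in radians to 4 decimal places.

θ₁ = 0.2615, θ₂ = 0.1744, θ₃ = -0.0875

rotate P by −φ1: (-0.0348, -0.0357, -0.4215)
  A cos θ + B sin θ = C:  0.1148·cos θ + -0.4215·sin θ = 0.0019
  γ=atan2(-0.4215,0.1148)=-1.3049;  ψ=arccos(0.0044)=1.5664;  θ1=γ+ψ≈0.2615
φ2=120.0° → target in arm frame (-0.0135, 0.0480)
  e−x'=0.0935;  (l²−L²−(e−x')²−y'²−z²)/2L = 0.0189
  √(A²+B²)=0.4317;  θ2 = -1.3525+1.5269 ≈ 0.1744
arm 3 (φ=240.0°): x'=0.0483, y'=-0.0123
  A=0.0317, B=-0.4215, C=(l²−L²−A²−y'²−z²)/(2L)=0.0684
  θ3 = atan2(B,A) + arccos(C/0.4227) = -0.0875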